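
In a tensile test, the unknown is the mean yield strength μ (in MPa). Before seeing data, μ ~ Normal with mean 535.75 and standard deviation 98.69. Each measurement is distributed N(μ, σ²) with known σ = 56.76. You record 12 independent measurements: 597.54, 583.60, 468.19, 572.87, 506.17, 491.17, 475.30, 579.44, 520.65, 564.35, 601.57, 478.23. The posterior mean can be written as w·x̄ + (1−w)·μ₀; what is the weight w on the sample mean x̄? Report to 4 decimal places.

For Normal data with known variance σ², a Normal(μ₀, σ₀²) prior on μ is conjugate. Posterior precision = 1/σ₀² + n/σ²; posterior mean is the precision-weighted average of μ₀ and x̄.
σ₀² = 98.69² = 9739.7161, σ² = 56.76² = 3221.6976. Prior precision 1/σ₀² = 1/9739.7161; data precision n/σ² = 12/3221.6976.
w = (n/σ²)/(1/σ₀² + n/σ²) = n·σ₀²/(σ² + n·σ₀²) = 12·9739.7161/(3221.6976 + 12·9739.7161) = 116876.5932/120098.2908 = 0.9732.

0.9732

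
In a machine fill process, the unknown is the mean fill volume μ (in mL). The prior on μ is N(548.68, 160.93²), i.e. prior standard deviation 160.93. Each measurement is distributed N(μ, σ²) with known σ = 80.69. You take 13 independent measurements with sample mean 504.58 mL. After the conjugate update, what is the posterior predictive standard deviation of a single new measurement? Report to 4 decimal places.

For Normal data with known variance σ², a Normal(μ₀, σ₀²) prior on μ is conjugate. Posterior precision = 1/σ₀² + n/σ²; posterior mean is the precision-weighted average of μ₀ and x̄.
σ₀² = 160.93² = 25898.4649, σ² = 80.69² = 6510.8761; σ² + n·σ₀² = 6510.8761 + 13·25898.4649 = 343190.9198.
Posterior precision = 1/σ₀² + n/σ² = 1/25898.4649 + 13/6510.8761 = (σ² + n·σ₀²)/(σ₀²σ²) = 343190.9198/(25898.4649·6510.8761); posterior variance σₙ² = σ₀²σ²/(σ² + n·σ₀²) = 25898.4649·6510.8761/343190.9198 = 491.334958.
Predictive variance for one new observation = σₙ² + σ² = 25898.4649·6510.8761/343190.9198 + 6510.8761 = σ²·(σ₀² + 343190.9198)/343190.9198 = 6510.8761·369089.3847/343190.9198 = 7002.211058; SD = √(6510.8761·369089.3847/343190.9198) = 83.6792.

83.6792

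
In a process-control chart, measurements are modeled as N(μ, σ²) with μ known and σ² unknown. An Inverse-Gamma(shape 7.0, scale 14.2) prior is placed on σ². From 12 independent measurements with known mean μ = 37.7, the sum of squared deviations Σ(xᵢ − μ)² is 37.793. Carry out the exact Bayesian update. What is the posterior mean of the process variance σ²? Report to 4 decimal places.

2.7580

With known mean μ and an Inverse-Gamma(α, β) prior on σ², the Normal likelihood is conjugate: posterior is Inv-Gamma(α + n/2, β + Σ(xᵢ−μ)²/2).
Posterior: Inv-Gamma(7.0 + 12/2, 14.2 + 37.793/2) = Inv-Gamma(13.00, 33.0965).
E[σ²|data] = β/(α−1) = 33.0965/12.00 = 2.7580.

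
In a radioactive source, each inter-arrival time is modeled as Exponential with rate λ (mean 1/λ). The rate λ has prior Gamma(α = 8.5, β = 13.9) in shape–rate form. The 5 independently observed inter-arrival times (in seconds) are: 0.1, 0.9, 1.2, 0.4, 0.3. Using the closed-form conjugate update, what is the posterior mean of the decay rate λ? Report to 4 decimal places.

With a Gamma(shape α, rate β) prior on the exponential rate λ, the posterior after n observations with total T = Σxᵢ is Gamma(α+n, β+T).
Sum of observations T = 2.9 seconds; n = 5.
Posterior: Gamma(8.5+5, 13.9+2.9) = Gamma(13.5, 16.8).
Posterior mean of λ = α/β = 13.5/16.8 = 0.8036.

0.8036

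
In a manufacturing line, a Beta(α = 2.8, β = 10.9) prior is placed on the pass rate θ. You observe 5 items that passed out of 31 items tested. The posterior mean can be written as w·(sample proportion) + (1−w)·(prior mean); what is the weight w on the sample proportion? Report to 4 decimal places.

The Beta prior is conjugate to a Binomial/Bernoulli likelihood; the update adds successes to α and failures to β.
Posterior mean = (α₀+k)/(α₀+β₀+n) = [n/(α₀+β₀+n)]·(k/n) + [(α₀+β₀)/(α₀+β₀+n)]·α₀/(α₀+β₀), so only n and the prior enter the weight.
The weight on the data is w = n/(α₀+β₀+n) = 31/(2.8+10.9+31) = 31/44.7 = 0.6935.

0.6935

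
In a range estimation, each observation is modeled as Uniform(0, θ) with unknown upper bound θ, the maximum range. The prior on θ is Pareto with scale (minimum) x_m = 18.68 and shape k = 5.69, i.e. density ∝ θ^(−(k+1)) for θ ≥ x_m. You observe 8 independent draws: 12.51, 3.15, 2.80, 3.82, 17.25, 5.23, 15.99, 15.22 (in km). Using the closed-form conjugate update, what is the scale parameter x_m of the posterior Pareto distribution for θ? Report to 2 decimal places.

18.68

A Pareto(scale x_m, shape k) prior on the upper bound θ of Uniform(0, θ) is conjugate: posterior is Pareto(max(x_m, max xᵢ), k + n).
Sample maximum = 17.25; prior scale x_m = 18.68 → posterior scale = max = 18.68.
Posterior shape = 5.69 + 8 = 13.69.
Posterior scale x_m = 18.68.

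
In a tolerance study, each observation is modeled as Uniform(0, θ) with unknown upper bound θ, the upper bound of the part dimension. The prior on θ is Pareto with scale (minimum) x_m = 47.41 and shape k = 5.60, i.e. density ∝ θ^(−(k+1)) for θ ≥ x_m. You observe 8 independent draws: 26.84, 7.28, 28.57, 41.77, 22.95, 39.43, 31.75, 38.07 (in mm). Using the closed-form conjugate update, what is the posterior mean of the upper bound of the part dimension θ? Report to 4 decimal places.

A Pareto(scale x_m, shape k) prior on the upper bound θ of Uniform(0, θ) is conjugate: posterior is Pareto(max(x_m, max xᵢ), k + n).
Sample maximum = 41.77; prior scale x_m = 47.41 → posterior scale = max = 47.41.
Posterior shape = 5.60 + 8 = 13.60.
E[θ|data] = k·x_m/(k−1) = 13.60·47.41/12.60 = 51.1727.

51.1727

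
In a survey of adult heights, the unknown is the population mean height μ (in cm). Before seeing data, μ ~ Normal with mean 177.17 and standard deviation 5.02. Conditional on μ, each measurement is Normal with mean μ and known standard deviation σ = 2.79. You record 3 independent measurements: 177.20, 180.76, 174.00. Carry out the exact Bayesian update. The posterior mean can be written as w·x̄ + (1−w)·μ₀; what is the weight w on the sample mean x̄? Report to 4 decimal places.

0.9066

For Normal data with known variance σ², a Normal(μ₀, σ₀²) prior on μ is conjugate. Posterior precision = 1/σ₀² + n/σ²; posterior mean is the precision-weighted average of μ₀ and x̄.
σ₀² = 5.02² = 25.2004, σ² = 2.79² = 7.7841. Prior precision 1/σ₀² = 1/25.2004; data precision n/σ² = 3/7.7841.
w = (n/σ²)/(1/σ₀² + n/σ²) = n·σ₀²/(σ² + n·σ₀²) = 3·25.2004/(7.7841 + 3·25.2004) = 75.6012/83.3853 = 0.9066.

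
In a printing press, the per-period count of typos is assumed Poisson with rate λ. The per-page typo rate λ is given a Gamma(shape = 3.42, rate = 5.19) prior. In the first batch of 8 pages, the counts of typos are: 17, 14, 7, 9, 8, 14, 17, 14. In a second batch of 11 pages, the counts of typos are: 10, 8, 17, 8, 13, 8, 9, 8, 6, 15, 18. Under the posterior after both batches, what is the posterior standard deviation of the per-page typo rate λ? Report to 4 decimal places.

With a Gamma(shape α, rate β) prior, the Poisson likelihood is conjugate: the posterior is Gamma(α + ΣXᵢ, β + n).
Batch 1: sum of counts S = 100 over n = 8 pages.
After batch 1: Gamma(α+S, β+n) = Gamma(3.42+100, 5.19+8) = Gamma(103.42, 13.19).
Batch 2: sum of counts S = 120 over n = 11 pages.
After batch 2: Gamma(α+S, β+n) = Gamma(103.42+120, 13.19+11) = Gamma(223.42, 24.19).
SD = √α/β = √223.42/24.19 = 0.6179.

0.6179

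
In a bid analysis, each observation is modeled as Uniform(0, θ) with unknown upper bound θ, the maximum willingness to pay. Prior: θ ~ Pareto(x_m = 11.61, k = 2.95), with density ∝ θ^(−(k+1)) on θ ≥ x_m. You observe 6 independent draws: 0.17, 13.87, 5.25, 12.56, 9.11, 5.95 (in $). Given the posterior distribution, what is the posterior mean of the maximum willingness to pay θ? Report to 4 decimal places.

A Pareto(scale x_m, shape k) prior on the upper bound θ of Uniform(0, θ) is conjugate: posterior is Pareto(max(x_m, max xᵢ), k + n).
Sample maximum = 13.87; prior scale x_m = 11.61 → posterior scale = max = 13.87.
Posterior shape = 2.95 + 6 = 8.95.
E[θ|data] = k·x_m/(k−1) = 8.95·13.87/7.95 = 15.6147.

15.6147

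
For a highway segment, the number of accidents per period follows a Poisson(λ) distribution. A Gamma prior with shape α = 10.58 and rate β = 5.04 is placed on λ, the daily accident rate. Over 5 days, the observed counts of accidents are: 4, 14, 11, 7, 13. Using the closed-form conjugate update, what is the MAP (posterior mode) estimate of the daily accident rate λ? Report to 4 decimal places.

With a Gamma(shape α, rate β) prior, the Poisson likelihood is conjugate: the posterior is Gamma(α + ΣXᵢ, β + n).
Sum of counts S = 49 over n = 5 days.
Posterior: Gamma(α+S, β+n) = Gamma(10.58+49, 5.04+5) = Gamma(59.58, 10.04).
Mode of Gamma(α,β) for α≥1 is (α−1)/β = 58.58/10.04 = 5.8347.

5.8347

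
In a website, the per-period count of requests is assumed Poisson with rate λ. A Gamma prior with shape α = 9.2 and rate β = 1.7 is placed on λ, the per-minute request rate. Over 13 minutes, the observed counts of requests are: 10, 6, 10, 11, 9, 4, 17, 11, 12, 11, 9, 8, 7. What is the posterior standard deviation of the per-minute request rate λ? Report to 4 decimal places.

With a Gamma(shape α, rate β) prior, the Poisson likelihood is conjugate: the posterior is Gamma(α + ΣXᵢ, β + n).
Sum of counts S = 125 over n = 13 minutes.
Posterior: Gamma(α+S, β+n) = Gamma(9.2+125, 1.7+13) = Gamma(134.2, 14.7).
SD = √α/β = √134.2/14.7 = 0.7881.

0.7881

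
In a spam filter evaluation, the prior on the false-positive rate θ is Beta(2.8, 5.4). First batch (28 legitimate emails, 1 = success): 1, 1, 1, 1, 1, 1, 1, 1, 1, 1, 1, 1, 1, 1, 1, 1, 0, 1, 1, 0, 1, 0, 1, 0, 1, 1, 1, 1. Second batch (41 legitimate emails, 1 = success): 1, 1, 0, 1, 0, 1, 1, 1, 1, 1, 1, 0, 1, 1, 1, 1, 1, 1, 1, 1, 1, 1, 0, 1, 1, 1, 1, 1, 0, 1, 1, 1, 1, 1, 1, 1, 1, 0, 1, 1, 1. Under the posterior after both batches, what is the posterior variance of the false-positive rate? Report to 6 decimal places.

The Beta prior is conjugate to a Binomial/Bernoulli likelihood; the update adds successes to α and failures to β.
After batch 1: Beta(2.8+24, 5.4+4) = Beta(26.8, 9.4).
After batch 2: Beta(26.8+35, 9.4+6) = Beta(61.8, 15.4).
Var = αβ/((α+β)²(α+β+1)) = 61.8·15.4/(77.2²·78.2) = 0.002042.

0.002042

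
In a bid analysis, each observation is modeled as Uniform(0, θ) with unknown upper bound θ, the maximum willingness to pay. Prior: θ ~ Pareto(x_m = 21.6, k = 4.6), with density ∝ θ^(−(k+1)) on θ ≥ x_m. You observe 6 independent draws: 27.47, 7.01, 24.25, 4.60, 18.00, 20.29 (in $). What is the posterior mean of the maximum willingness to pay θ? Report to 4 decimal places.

30.3315

A Pareto(scale x_m, shape k) prior on the upper bound θ of Uniform(0, θ) is conjugate: posterior is Pareto(max(x_m, max xᵢ), k + n).
Sample maximum = 27.47; prior scale x_m = 21.6 → posterior scale = max = 27.47.
Posterior shape = 4.6 + 6 = 10.6.
E[θ|data] = k·x_m/(k−1) = 10.6·27.47/9.6 = 30.3315.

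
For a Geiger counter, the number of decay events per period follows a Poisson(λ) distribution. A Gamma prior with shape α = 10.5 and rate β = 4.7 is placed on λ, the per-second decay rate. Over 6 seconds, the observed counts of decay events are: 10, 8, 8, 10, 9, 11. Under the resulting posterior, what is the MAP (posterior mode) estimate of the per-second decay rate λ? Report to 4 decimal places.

With a Gamma(shape α, rate β) prior, the Poisson likelihood is conjugate: the posterior is Gamma(α + ΣXᵢ, β + n).
Sum of counts S = 56 over n = 6 seconds.
Posterior: Gamma(α+S, β+n) = Gamma(10.5+56, 4.7+6) = Gamma(66.5, 10.7).
Mode of Gamma(α,β) for α≥1 is (α−1)/β = 65.5/10.7 = 6.1215.

6.1215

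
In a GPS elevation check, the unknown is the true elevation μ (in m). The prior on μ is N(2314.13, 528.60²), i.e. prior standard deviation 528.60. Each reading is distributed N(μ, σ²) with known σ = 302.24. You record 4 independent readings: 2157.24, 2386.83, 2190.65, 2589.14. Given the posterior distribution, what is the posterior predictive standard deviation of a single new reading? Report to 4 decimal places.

For Normal data with known variance σ², a Normal(μ₀, σ₀²) prior on μ is conjugate. Posterior precision = 1/σ₀² + n/σ²; posterior mean is the precision-weighted average of μ₀ and x̄.
σ₀² = 528.60² = 279417.96, σ² = 302.24² = 91349.0176; σ² + n·σ₀² = 91349.0176 + 4·279417.96 = 1209020.8576.
Posterior precision = 1/σ₀² + n/σ² = 1/279417.96 + 4/91349.0176 = (σ² + n·σ₀²)/(σ₀²σ²) = 1209020.8576/(279417.96·91349.0176); posterior variance σₙ² = σ₀²σ²/(σ² + n·σ₀²) = 279417.96·91349.0176/1209020.8576 = 21111.758317.
Predictive variance for one new observation = σₙ² + σ² = 279417.96·91349.0176/1209020.8576 + 91349.0176 = σ²·(σ₀² + 1209020.8576)/1209020.8576 = 91349.0176·1488438.8176/1209020.8576 = 112460.775917; SD = √(91349.0176·1488438.8176/1209020.8576) = 335.3517.

335.3517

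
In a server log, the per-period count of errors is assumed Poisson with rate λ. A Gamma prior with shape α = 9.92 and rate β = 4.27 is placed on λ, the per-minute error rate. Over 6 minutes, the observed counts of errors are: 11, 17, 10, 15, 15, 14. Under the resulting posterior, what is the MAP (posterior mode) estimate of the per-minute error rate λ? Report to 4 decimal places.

8.8530

With a Gamma(shape α, rate β) prior, the Poisson likelihood is conjugate: the posterior is Gamma(α + ΣXᵢ, β + n).
Sum of counts S = 82 over n = 6 minutes.
Posterior: Gamma(α+S, β+n) = Gamma(9.92+82, 4.27+6) = Gamma(91.92, 10.27).
Mode of Gamma(α,β) for α≥1 is (α−1)/β = 90.92/10.27 = 8.8530.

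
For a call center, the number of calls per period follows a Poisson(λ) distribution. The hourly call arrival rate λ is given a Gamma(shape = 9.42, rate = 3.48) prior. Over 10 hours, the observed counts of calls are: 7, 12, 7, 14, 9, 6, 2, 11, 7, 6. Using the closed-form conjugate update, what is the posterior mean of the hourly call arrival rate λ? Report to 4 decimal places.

6.7077

With a Gamma(shape α, rate β) prior, the Poisson likelihood is conjugate: the posterior is Gamma(α + ΣXᵢ, β + n).
Sum of counts S = 81 over n = 10 hours.
Posterior: Gamma(α+S, β+n) = Gamma(9.42+81, 3.48+10) = Gamma(90.42, 13.48).
Posterior mean = α/β = 90.42/13.48 = 6.7077.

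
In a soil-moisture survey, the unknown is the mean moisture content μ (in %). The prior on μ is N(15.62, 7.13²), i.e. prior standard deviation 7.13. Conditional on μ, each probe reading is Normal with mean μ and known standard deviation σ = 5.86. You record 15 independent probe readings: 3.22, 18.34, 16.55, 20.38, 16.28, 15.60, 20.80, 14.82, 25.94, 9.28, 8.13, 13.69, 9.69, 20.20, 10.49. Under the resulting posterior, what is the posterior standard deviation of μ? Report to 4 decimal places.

For Normal data with known variance σ², a Normal(μ₀, σ₀²) prior on μ is conjugate. Posterior precision = 1/σ₀² + n/σ²; posterior mean is the precision-weighted average of μ₀ and x̄.
σ₀² = 7.13² = 50.8369, σ² = 5.86² = 34.3396; σ² + n·σ₀² = 34.3396 + 15·50.8369 = 796.8931.
Posterior precision = 1/σ₀² + n/σ² = 1/50.8369 + 15/34.3396 = (σ² + n·σ₀²)/(σ₀²σ²) = 796.8931/(50.8369·34.3396); posterior variance σₙ² = σ₀²σ²/(σ² + n·σ₀²) = 50.8369·34.3396/796.8931 = 2.190656.
Posterior SD = √σₙ² = √(50.8369·34.3396/796.8931) = 1.4801.

1.4801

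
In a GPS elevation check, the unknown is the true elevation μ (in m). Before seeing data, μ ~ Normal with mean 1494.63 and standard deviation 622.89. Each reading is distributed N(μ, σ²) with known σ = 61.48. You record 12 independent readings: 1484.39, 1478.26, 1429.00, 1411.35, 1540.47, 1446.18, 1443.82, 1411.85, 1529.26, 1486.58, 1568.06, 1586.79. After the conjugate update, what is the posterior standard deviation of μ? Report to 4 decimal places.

For Normal data with known variance σ², a Normal(μ₀, σ₀²) prior on μ is conjugate. Posterior precision = 1/σ₀² + n/σ²; posterior mean is the precision-weighted average of μ₀ and x̄.
σ₀² = 622.89² = 387991.9521, σ² = 61.48² = 3779.7904; σ² + n·σ₀² = 3779.7904 + 12·387991.9521 = 4659683.2156.
Posterior precision = 1/σ₀² + n/σ² = 1/387991.9521 + 12/3779.7904 = (σ² + n·σ₀²)/(σ₀²σ²) = 4659683.2156/(387991.9521·3779.7904); posterior variance σₙ² = σ₀²σ²/(σ² + n·σ₀²) = 387991.9521·3779.7904/4659683.2156 = 314.727029.
Posterior SD = √σₙ² = √(387991.9521·3779.7904/4659683.2156) = 17.7405.

17.7405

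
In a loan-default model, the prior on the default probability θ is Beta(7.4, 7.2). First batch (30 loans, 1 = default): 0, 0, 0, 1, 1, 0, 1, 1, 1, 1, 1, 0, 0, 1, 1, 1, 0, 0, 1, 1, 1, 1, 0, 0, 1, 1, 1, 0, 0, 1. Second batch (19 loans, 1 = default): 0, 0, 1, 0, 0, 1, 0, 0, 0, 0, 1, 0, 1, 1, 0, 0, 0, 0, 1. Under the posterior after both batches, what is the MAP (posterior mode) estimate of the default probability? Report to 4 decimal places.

0.4935

The Beta prior is conjugate to a Binomial/Bernoulli likelihood; the update adds successes to α and failures to β.
After batch 1: Beta(7.4+18, 7.2+12) = Beta(25.4, 19.2).
After batch 2: Beta(25.4+6, 19.2+13) = Beta(31.4, 32.2).
Mode of Beta(a,b) for a,b>1 is (a−1)/(a+b−2) = 30.4/61.6 = 0.4935.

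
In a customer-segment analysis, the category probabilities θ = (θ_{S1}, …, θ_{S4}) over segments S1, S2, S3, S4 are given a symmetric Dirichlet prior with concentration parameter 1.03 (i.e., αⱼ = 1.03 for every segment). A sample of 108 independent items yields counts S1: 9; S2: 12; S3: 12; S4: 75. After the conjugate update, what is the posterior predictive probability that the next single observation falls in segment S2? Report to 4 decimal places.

0.1162

The Dirichlet prior is conjugate to the Multinomial likelihood: each posterior αⱼ = prior αⱼ + observed count nⱼ.
Posterior concentration: (10.03, 13.03, 13.03, 76.03), total = 112.12.
P(next = S2 | data) = α_{S2}/Σα = 0.1162.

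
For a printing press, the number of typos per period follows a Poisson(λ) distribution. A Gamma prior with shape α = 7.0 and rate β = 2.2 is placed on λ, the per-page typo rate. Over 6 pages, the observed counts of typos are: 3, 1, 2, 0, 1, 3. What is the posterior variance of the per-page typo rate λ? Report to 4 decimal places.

With a Gamma(shape α, rate β) prior, the Poisson likelihood is conjugate: the posterior is Gamma(α + ΣXᵢ, β + n).
Sum of counts S = 10 over n = 6 pages.
Posterior: Gamma(α+S, β+n) = Gamma(7.0+10, 2.2+6) = Gamma(17.0, 8.2).
Var = α/β² = 17.0/8.2² = 0.2528.

0.2528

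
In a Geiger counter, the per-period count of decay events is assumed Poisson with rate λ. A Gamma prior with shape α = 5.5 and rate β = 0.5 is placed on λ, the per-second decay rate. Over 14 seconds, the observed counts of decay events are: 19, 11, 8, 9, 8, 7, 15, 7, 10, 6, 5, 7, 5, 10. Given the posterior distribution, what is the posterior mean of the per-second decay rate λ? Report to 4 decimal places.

9.1379

With a Gamma(shape α, rate β) prior, the Poisson likelihood is conjugate: the posterior is Gamma(α + ΣXᵢ, β + n).
Sum of counts S = 127 over n = 14 seconds.
Posterior: Gamma(α+S, β+n) = Gamma(5.5+127, 0.5+14) = Gamma(132.5, 14.5).
Posterior mean = α/β = 132.5/14.5 = 9.1379.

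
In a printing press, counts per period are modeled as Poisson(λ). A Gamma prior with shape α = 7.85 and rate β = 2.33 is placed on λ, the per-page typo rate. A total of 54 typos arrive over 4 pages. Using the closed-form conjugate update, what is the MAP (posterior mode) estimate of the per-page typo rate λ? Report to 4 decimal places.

With a Gamma(shape α, rate β) prior, the Poisson likelihood is conjugate: the posterior is Gamma(α + ΣXᵢ, β + n).
Posterior: Gamma(α+S, β+n) = Gamma(7.85+54, 2.33+4) = Gamma(61.85, 6.33).
Mode of Gamma(α,β) for α≥1 is (α−1)/β = 60.85/6.33 = 9.6130.

9.6130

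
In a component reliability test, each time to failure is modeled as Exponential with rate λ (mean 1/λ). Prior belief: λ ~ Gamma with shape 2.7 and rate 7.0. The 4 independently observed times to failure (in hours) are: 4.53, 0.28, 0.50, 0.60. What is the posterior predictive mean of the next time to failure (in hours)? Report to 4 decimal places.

With a Gamma(shape α, rate β) prior on the exponential rate λ, the posterior after n observations with total T = Σxᵢ is Gamma(α+n, β+T).
Sum of observations T = 5.91 hours; n = 4.
Posterior: Gamma(2.7+4, 7.0+5.91) = Gamma(6.7, 12.91).
The predictive distribution for the next observation is Lomax; its mean is β/(α−1) = 12.91/5.7 = 2.2649.

2.2649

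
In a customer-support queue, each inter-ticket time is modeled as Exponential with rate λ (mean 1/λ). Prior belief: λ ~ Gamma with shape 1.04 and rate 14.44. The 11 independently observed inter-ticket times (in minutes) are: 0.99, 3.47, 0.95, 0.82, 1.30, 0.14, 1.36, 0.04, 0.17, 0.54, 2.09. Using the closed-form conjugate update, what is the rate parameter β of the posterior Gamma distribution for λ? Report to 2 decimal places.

With a Gamma(shape α, rate β) prior on the exponential rate λ, the posterior after n observations with total T = Σxᵢ is Gamma(α+n, β+T).
Sum of observations T = 11.87 minutes; n = 11.
Posterior: Gamma(1.04+11, 14.44+11.87) = Gamma(12.04, 26.31).
Posterior β = 26.31.

26.31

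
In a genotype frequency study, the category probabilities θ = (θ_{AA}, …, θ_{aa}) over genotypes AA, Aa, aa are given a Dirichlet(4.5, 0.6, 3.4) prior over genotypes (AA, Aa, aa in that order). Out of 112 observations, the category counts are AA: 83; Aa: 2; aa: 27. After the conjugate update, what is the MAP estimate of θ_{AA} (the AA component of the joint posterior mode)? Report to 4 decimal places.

The Dirichlet prior is conjugate to the Multinomial likelihood: each posterior αⱼ = prior αⱼ + observed count nⱼ.
Posterior concentration: (87.5, 2.6, 30.4), total = 120.5.
Joint mode component: (α_{AA}−1)/(Σα−K) = 86.5/117.5 = 0.7362.

0.7362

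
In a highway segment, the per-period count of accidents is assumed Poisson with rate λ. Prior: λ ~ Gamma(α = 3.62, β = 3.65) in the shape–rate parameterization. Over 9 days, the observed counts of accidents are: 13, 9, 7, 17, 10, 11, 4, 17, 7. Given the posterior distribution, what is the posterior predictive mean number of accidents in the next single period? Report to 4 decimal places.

7.7960

With a Gamma(shape α, rate β) prior, the Poisson likelihood is conjugate: the posterior is Gamma(α + ΣXᵢ, β + n).
Sum of counts S = 95 over n = 9 days.
Posterior: Gamma(α+S, β+n) = Gamma(3.62+95, 3.65+9) = Gamma(98.62, 12.65).
The predictive distribution for one future period is NegBinom with mean α/β = 7.7960.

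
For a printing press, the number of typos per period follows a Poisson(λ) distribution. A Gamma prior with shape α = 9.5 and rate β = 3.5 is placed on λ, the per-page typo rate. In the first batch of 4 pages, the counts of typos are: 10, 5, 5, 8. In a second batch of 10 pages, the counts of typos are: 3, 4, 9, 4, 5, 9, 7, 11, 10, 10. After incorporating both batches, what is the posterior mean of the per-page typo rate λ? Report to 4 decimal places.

With a Gamma(shape α, rate β) prior, the Poisson likelihood is conjugate: the posterior is Gamma(α + ΣXᵢ, β + n).
Batch 1: sum of counts S = 28 over n = 4 pages.
After batch 1: Gamma(α+S, β+n) = Gamma(9.5+28, 3.5+4) = Gamma(37.5, 7.5).
Batch 2: sum of counts S = 72 over n = 10 pages.
After batch 2: Gamma(α+S, β+n) = Gamma(37.5+72, 7.5+10) = Gamma(109.5, 17.5).
Posterior mean = α/β = 109.5/17.5 = 6.2571.

6.2571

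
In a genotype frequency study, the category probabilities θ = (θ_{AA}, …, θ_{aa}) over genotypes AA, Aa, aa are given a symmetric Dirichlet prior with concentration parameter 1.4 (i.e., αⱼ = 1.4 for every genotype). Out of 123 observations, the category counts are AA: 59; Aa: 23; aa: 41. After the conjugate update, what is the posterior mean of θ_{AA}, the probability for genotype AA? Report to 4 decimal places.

The Dirichlet prior is conjugate to the Multinomial likelihood: each posterior αⱼ = prior αⱼ + observed count nⱼ.
Posterior concentration: (60.4, 24.4, 42.4), total = 127.2.
E[θ_{AA}|data] = α_{AA}/Σα = 60.4/127.2 = 0.4748.

0.4748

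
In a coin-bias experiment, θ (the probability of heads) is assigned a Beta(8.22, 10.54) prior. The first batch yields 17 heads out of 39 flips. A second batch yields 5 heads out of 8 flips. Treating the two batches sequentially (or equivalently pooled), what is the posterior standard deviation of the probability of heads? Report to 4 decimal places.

0.0610

The Beta prior is conjugate to a Binomial/Bernoulli likelihood; the update adds successes to α and failures to β.
After batch 1: Beta(8.22+17, 10.54+22) = Beta(25.22, 32.54).
After batch 2: Beta(25.22+5, 32.54+3) = Beta(30.22, 35.54).
Var = αβ/((α+β)²(α+β+1)) = 30.22·35.54/(65.76²·66.76) = 0.00372025; SD = √0.00372025 = 0.0610.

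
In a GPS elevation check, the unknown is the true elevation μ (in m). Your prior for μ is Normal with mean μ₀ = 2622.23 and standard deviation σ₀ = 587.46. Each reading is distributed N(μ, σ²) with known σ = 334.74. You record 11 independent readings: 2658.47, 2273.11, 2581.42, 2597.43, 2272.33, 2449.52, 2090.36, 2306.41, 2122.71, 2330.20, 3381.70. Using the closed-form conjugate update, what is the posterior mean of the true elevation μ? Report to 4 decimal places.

2464.9744

For Normal data with known variance σ², a Normal(μ₀, σ₀²) prior on μ is conjugate. Posterior precision = 1/σ₀² + n/σ²; posterior mean is the precision-weighted average of μ₀ and x̄.
Σxᵢ = 2658.47 + 2273.11 + 2581.42 + 2597.43 + 2272.33 + 2449.52 + 2090.36 + 2306.41 + 2122.71 + 2330.20 + 3381.70 = 27063.66, so n·x̄ = 27063.66.
σ₀² = 587.46² = 345109.2516, σ² = 334.74² = 112050.8676; σ² + n·σ₀² = 112050.8676 + 11·345109.2516 = 3908252.6352.
Posterior mean = (μ₀/σ₀² + n·x̄/σ²)/(1/σ₀² + n/σ²) = (σ²·μ₀ + σ₀²·n·x̄)/(σ² + n·σ₀²) = (112050.8676·2622.23 + 345109.2516·27063.66)/3908252.6352 = 9633742594.703604/3908252.6352 = 2464.9744.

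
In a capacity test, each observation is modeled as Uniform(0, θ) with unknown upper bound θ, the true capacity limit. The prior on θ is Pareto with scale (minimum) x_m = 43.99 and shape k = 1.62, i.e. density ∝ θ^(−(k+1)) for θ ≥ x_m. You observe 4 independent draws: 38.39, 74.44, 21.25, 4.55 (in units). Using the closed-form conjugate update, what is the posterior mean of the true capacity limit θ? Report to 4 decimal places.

90.5526

A Pareto(scale x_m, shape k) prior on the upper bound θ of Uniform(0, θ) is conjugate: posterior is Pareto(max(x_m, max xᵢ), k + n).
Sample maximum = 74.44; prior scale x_m = 43.99 → posterior scale = max = 74.44.
Posterior shape = 1.62 + 4 = 5.62.
E[θ|data] = k·x_m/(k−1) = 5.62·74.44/4.62 = 90.5526.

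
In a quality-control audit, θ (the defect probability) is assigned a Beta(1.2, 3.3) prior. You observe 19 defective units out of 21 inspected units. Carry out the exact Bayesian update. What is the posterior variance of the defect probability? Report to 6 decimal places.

0.006213

The Beta prior is conjugate to a Binomial/Bernoulli likelihood; the update adds successes to α and failures to β.
Posterior: Beta(α+k, β+n−k) = Beta(1.2+19, 3.3+2) = Beta(20.2, 5.3).
Var = αβ/((α+β)²(α+β+1)) = 20.2·5.3/(25.5²·26.5) = 0.006213.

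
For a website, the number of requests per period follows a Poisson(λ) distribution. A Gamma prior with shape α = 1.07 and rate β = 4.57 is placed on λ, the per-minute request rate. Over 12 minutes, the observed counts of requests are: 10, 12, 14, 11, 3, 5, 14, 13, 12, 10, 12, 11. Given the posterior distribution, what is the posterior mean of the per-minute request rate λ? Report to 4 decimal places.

With a Gamma(shape α, rate β) prior, the Poisson likelihood is conjugate: the posterior is Gamma(α + ΣXᵢ, β + n).
Sum of counts S = 127 over n = 12 minutes.
Posterior: Gamma(α+S, β+n) = Gamma(1.07+127, 4.57+12) = Gamma(128.07, 16.57).
Posterior mean = α/β = 128.07/16.57 = 7.7290.

7.7290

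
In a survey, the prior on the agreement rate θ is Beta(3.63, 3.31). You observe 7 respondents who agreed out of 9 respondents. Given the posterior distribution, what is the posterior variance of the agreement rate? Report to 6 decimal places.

The Beta prior is conjugate to a Binomial/Bernoulli likelihood; the update adds successes to α and failures to β.
Posterior: Beta(α+k, β+n−k) = Beta(3.63+7, 3.31+2) = Beta(10.63, 5.31).
Var = αβ/((α+β)²(α+β+1)) = 10.63·5.31/(15.94²·16.94) = 0.013114.

0.013114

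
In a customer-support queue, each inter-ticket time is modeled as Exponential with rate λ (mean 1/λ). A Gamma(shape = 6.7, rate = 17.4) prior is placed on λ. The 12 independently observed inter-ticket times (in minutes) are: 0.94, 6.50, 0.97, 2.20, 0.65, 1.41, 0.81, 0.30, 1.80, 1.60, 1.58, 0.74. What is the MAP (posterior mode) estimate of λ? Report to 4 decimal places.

With a Gamma(shape α, rate β) prior on the exponential rate λ, the posterior after n observations with total T = Σxᵢ is Gamma(α+n, β+T).
Sum of observations T = 19.50 minutes; n = 12.
Posterior: Gamma(6.7+12, 17.4+19.50) = Gamma(18.7, 36.90).
Mode = (α−1)/β = 0.4797.

0.4797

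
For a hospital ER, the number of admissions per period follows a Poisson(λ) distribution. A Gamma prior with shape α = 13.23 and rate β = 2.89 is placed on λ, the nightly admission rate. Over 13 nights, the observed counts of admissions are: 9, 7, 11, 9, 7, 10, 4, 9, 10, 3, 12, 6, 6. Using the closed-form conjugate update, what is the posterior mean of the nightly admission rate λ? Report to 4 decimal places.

7.3147

With a Gamma(shape α, rate β) prior, the Poisson likelihood is conjugate: the posterior is Gamma(α + ΣXᵢ, β + n).
Sum of counts S = 103 over n = 13 nights.
Posterior: Gamma(α+S, β+n) = Gamma(13.23+103, 2.89+13) = Gamma(116.23, 15.89).
Posterior mean = α/β = 116.23/15.89 = 7.3147.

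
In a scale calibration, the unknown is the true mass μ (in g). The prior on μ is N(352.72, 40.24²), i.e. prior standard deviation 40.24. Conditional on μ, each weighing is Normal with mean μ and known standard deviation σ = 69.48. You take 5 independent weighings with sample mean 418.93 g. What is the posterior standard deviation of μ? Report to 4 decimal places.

For Normal data with known variance σ², a Normal(μ₀, σ₀²) prior on μ is conjugate. Posterior precision = 1/σ₀² + n/σ²; posterior mean is the precision-weighted average of μ₀ and x̄.
σ₀² = 40.24² = 1619.2576, σ² = 69.48² = 4827.4704; σ² + n·σ₀² = 4827.4704 + 5·1619.2576 = 12923.7584.
Posterior precision = 1/σ₀² + n/σ² = 1/1619.2576 + 5/4827.4704 = (σ² + n·σ₀²)/(σ₀²σ²) = 12923.7584/(1619.2576·4827.4704); posterior variance σₙ² = σ₀²σ²/(σ² + n·σ₀²) = 1619.2576·4827.4704/12923.7584 = 604.848674.
Posterior SD = √σₙ² = √(1619.2576·4827.4704/12923.7584) = 24.5937.

24.5937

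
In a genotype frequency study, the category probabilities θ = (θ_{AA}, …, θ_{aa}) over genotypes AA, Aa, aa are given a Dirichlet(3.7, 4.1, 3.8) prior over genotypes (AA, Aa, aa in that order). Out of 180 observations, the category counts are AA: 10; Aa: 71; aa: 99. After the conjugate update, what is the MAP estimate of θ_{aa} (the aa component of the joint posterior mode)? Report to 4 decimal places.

The Dirichlet prior is conjugate to the Multinomial likelihood: each posterior αⱼ = prior αⱼ + observed count nⱼ.
Posterior concentration: (13.7, 75.1, 102.8), total = 191.6.
Joint mode component: (α_{aa}−1)/(Σα−K) = 101.8/188.6 = 0.5398.

0.5398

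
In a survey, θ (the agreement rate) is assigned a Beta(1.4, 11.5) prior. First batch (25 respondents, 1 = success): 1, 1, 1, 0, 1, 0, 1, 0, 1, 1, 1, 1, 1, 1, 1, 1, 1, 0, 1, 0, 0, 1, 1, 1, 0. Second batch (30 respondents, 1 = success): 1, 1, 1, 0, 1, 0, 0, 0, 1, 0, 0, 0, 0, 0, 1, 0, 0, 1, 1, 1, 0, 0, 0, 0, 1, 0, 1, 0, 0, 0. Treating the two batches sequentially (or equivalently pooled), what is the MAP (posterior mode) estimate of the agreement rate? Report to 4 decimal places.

0.4461

The Beta prior is conjugate to a Binomial/Bernoulli likelihood; the update adds successes to α and failures to β.
After batch 1: Beta(1.4+18, 11.5+7) = Beta(19.4, 18.5).
After batch 2: Beta(19.4+11, 18.5+19) = Beta(30.4, 37.5).
Mode of Beta(a,b) for a,b>1 is (a−1)/(a+b−2) = 29.4/65.9 = 0.4461.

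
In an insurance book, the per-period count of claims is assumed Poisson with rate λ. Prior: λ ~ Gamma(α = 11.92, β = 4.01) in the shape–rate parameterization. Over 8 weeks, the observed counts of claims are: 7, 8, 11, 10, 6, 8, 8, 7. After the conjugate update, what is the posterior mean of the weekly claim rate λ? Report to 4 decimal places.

With a Gamma(shape α, rate β) prior, the Poisson likelihood is conjugate: the posterior is Gamma(α + ΣXᵢ, β + n).
Sum of counts S = 65 over n = 8 weeks.
Posterior: Gamma(α+S, β+n) = Gamma(11.92+65, 4.01+8) = Gamma(76.92, 12.01).
Posterior mean = α/β = 76.92/12.01 = 6.4047.

6.4047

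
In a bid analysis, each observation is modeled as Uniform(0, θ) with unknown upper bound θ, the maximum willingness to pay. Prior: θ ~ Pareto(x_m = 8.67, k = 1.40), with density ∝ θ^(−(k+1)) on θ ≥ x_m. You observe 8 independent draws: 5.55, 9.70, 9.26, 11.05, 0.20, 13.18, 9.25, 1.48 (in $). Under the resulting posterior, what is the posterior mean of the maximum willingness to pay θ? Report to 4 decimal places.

14.7490

A Pareto(scale x_m, shape k) prior on the upper bound θ of Uniform(0, θ) is conjugate: posterior is Pareto(max(x_m, max xᵢ), k + n).
Sample maximum = 13.18; prior scale x_m = 8.67 → posterior scale = max = 13.18.
Posterior shape = 1.40 + 8 = 9.40.
E[θ|data] = k·x_m/(k−1) = 9.40·13.18/8.40 = 14.7490.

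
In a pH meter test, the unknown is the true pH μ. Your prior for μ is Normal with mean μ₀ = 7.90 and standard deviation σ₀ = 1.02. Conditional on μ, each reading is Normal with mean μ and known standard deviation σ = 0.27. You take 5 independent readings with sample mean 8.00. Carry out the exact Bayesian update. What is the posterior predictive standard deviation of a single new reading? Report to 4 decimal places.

0.2954

For Normal data with known variance σ², a Normal(μ₀, σ₀²) prior on μ is conjugate. Posterior precision = 1/σ₀² + n/σ²; posterior mean is the precision-weighted average of μ₀ and x̄.
σ₀² = 1.02² = 1.0404, σ² = 0.27² = 0.0729; σ² + n·σ₀² = 0.0729 + 5·1.0404 = 5.2749.
Posterior precision = 1/σ₀² + n/σ² = 1/1.0404 + 5/0.0729 = (σ² + n·σ₀²)/(σ₀²σ²) = 5.2749/(1.0404·0.0729); posterior variance σₙ² = σ₀²σ²/(σ² + n·σ₀²) = 1.0404·0.0729/5.2749 = 0.014379.
Predictive variance for one new observation = σₙ² + σ² = 1.0404·0.0729/5.2749 + 0.0729 = σ²·(σ₀² + 5.2749)/5.2749 = 0.0729·6.3153/5.2749 = 0.087279; SD = √(0.0729·6.3153/5.2749) = 0.2954.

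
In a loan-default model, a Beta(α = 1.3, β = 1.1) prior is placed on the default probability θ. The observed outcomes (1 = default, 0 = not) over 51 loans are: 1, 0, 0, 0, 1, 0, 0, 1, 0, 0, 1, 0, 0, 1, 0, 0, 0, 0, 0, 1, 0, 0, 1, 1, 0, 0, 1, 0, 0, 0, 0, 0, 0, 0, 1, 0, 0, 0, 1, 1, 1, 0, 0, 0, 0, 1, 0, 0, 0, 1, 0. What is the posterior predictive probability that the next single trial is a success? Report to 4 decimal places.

0.3052

The Beta prior is conjugate to a Binomial/Bernoulli likelihood; the update adds successes to α and failures to β.
Posterior: Beta(α+k, β+n−k) = Beta(1.3+15, 1.1+36) = Beta(16.3, 37.1).
For a single future Bernoulli trial, P(success | data) = α/(α+β) = 0.3052.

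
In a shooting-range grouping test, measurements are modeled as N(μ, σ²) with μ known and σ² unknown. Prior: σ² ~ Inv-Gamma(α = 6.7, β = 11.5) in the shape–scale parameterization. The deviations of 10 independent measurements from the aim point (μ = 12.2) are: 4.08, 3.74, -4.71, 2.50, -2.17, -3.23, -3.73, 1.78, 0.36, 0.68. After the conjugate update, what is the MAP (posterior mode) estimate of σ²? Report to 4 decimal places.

With known mean μ and an Inverse-Gamma(α, β) prior on σ², the Normal likelihood is conjugate: posterior is Inv-Gamma(α + n/2, β + Σ(xᵢ−μ)²/2).
Σ(xᵢ−μ)² = (4.08)² + (3.74)² + (-4.71)² + (2.50)² + (-2.17)² + (-3.23)² + (-3.73)² + (1.78)² + (0.36)² + (0.68)² = 91.8832.
Posterior: Inv-Gamma(6.7 + 10/2, 11.5 + 91.8832/2) = Inv-Gamma(11.70, 57.44160).
Mode = β/(α+1) = 57.44160/12.70 = 4.5230.

4.5230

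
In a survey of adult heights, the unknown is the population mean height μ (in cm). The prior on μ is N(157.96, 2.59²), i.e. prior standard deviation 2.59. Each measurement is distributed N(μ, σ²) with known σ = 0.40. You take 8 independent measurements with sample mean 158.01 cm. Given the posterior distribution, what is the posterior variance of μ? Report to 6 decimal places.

0.019941

For Normal data with known variance σ², a Normal(μ₀, σ₀²) prior on μ is conjugate. Posterior precision = 1/σ₀² + n/σ²; posterior mean is the precision-weighted average of μ₀ and x̄.
σ₀² = 2.59² = 6.7081, σ² = 0.40² = 0.16; σ² + n·σ₀² = 0.16 + 8·6.7081 = 53.8248.
Posterior precision = 1/σ₀² + n/σ² = 1/6.7081 + 8/0.16 = (σ² + n·σ₀²)/(σ₀²σ²) = 53.8248/(6.7081·0.16); posterior variance σₙ² = σ₀²σ²/(σ² + n·σ₀²) = 6.7081·0.16/53.8248 = 0.019941.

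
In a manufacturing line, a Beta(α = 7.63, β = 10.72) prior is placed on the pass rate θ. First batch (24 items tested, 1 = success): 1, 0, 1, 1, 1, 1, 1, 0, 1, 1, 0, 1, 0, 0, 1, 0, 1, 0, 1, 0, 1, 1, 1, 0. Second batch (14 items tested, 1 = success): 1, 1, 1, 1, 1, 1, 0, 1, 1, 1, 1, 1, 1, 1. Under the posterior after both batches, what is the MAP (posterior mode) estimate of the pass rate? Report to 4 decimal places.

0.6372

The Beta prior is conjugate to a Binomial/Bernoulli likelihood; the update adds successes to α and failures to β.
After batch 1: Beta(7.63+15, 10.72+9) = Beta(22.63, 19.72).
After batch 2: Beta(22.63+13, 19.72+1) = Beta(35.63, 20.72).
Mode of Beta(a,b) for a,b>1 is (a−1)/(a+b−2) = 34.63/54.35 = 0.6372.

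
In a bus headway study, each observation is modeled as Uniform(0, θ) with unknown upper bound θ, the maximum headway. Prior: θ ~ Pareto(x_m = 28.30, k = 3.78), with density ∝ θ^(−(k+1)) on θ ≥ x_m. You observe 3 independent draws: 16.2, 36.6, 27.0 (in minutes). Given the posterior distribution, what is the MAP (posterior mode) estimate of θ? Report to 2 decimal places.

A Pareto(scale x_m, shape k) prior on the upper bound θ of Uniform(0, θ) is conjugate: posterior is Pareto(max(x_m, max xᵢ), k + n).
Sample maximum = 36.6; prior scale x_m = 28.30 → posterior scale = max = 36.60.
Posterior shape = 3.78 + 3 = 6.78.
The Pareto density is decreasing on [x_m, ∞), so the mode is x_m = 36.60.

36.60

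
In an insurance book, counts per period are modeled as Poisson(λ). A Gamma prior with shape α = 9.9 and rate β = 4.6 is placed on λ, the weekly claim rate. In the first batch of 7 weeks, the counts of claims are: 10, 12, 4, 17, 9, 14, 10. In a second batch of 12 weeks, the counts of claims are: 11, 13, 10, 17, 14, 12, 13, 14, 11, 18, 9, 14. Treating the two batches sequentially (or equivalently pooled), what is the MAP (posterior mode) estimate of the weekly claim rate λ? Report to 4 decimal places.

10.2076

With a Gamma(shape α, rate β) prior, the Poisson likelihood is conjugate: the posterior is Gamma(α + ΣXᵢ, β + n).
Batch 1: sum of counts S = 76 over n = 7 weeks.
After batch 1: Gamma(α+S, β+n) = Gamma(9.9+76, 4.6+7) = Gamma(85.9, 11.6).
Batch 2: sum of counts S = 156 over n = 12 weeks.
After batch 2: Gamma(α+S, β+n) = Gamma(85.9+156, 11.6+12) = Gamma(241.9, 23.6).
Mode of Gamma(α,β) for α≥1 is (α−1)/β = 240.9/23.6 = 10.2076.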